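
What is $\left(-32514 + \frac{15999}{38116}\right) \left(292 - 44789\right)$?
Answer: $\frac{55144581449625}{38116} \approx 1.4468 \cdot 10^{9}$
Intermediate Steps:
$\left(-32514 + \frac{15999}{38116}\right) \left(292 - 44789\right) = \left(-32514 + 15999 \cdot \frac{1}{38116}\right) \left(-44497\right) = \left(-32514 + \frac{15999}{38116}\right) \left(-44497\right) = \left(- \frac{1239287625}{38116}\right) \left(-44497\right) = \frac{55144581449625}{38116}$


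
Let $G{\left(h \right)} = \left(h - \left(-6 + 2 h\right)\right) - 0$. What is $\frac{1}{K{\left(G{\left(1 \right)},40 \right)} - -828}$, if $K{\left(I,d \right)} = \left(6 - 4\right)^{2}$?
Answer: $\frac{1}{832} \approx 0.0012019$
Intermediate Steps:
$G{\left(h \right)} = 6 - h$ ($G{\left(h \right)} = \left(6 - h\right) + 0 = 6 - h$)
$K{\left(I,d \right)} = 4$ ($K{\left(I,d \right)} = 2^{2} = 4$)
$\frac{1}{K{\left(G{\left(1 \right)},40 \right)} - -828} = \frac{1}{4 - -828} = \frac{1}{4 + 828} = \frac{1}{832}$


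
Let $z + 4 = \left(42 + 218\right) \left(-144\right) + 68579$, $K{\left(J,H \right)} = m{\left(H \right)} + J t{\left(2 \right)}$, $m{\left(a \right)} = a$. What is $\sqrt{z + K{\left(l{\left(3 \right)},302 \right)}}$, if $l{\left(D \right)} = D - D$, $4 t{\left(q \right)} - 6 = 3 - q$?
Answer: $3 \sqrt{3493} \approx 177.3$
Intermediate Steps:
$t{\left(q \right)} = \frac{9}{4} - \frac{q}{4}$ ($t{\left(q \right)} = \frac{3}{2} + \frac{3 - q}{4} = \frac{3}{2} - \left(- \frac{3}{4} + \frac{q}{4}\right) = \frac{9}{4} - \frac{q}{4}$)
$l{\left(D \right)} = 0$
$K{\left(J,H \right)} = H + \frac{7 J}{4}$ ($K{\left(J,H \right)} = H + J \left(\frac{9}{4} - \frac{1}{2}\right) = H + J \frac{7}{4} = H + \frac{7 J}{4}$)
$z = 31135$ ($z = -4 + \left(\left(42 + 218\right) \left(-144\right) + 68579\right) = -4 + \left(260 \left(-144\right) + 68579\right) = -4 + \left(-37440 + 68579\right) = -4 + 31139 = 31135$)
$\sqrt{z + K{\left(l{\left(3 \right)},302 \right)}} = \sqrt{31135 + \left(302 + \frac{7}{4} \cdot 0\right)} = \sqrt{31135 + \left(302 + 0\right)} = \sqrt{31135 + 302} = \sqrt{31437} = 3 \sqrt{3493}$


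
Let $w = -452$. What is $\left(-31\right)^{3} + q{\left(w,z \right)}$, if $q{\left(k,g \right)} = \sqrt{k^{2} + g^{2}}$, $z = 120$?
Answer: $-29791 + 4 \sqrt{13669} \approx -29323.0$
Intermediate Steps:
$q{\left(k,g \right)} = \sqrt{g^{2} + k^{2}}$
$\left(-31\right)^{3} + q{\left(w,z \right)} = \left(-31\right)^{3} + \sqrt{120^{2} + \left(-452\right)^{2}} = -29791 + \sqrt{14400 + 204304} = -29791 + \sqrt{218704} = -29791 + 4 \sqrt{13669}$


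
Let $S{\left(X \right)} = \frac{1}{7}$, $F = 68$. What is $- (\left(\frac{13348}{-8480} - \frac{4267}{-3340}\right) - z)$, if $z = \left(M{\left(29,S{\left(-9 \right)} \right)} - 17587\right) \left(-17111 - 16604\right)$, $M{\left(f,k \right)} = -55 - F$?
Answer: $\frac{211394681910977}{354040} \approx 5.9709 \cdot 10^{8}$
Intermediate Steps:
$S{\left(X \right)} = \frac{1}{7}$
$M{\left(f,k \right)} = -123$ ($M{\left(f,k \right)} = -55 - 68 = -123$)
$z = 597092650$ ($z = \left(-123 - 17587\right) \left(-17111 - 16604\right) = \left(-17710\right) \left(-33715\right) = 597092650$)
$- (\left(\frac{13348}{-8480} - \frac{4267}{-3340}\right) - z) = - (\left(\frac{13348}{-8480} - \frac{4267}{-3340}\right) - 597092650) = - (\left(13348 \left(- \frac{1}{8480}\right) - - \frac{4267}{3340}\right) - 597092650) = - (\left(- \frac{3337}{2120} + \frac{4267}{3340}\right) - 597092650) = - (- \frac{104977}{354040} - 597092650) = \left(-1\right) \left(- \frac{211394681910977}{354040}\right) = \frac{211394681910977}{354040}$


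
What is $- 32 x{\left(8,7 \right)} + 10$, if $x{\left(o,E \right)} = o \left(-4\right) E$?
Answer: $7178$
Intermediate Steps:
$x{\left(o,E \right)} = - 4 E o$ ($x{\left(o,E \right)} = - 4 o E = - 4 E o$)
$- 32 x{\left(8,7 \right)} + 10 = - 32 \left(\left(-4\right) 7 \cdot 8\right) + 10 = \left(-32\right) \left(-224\right) + 10 = 7168 + 10 = 7178$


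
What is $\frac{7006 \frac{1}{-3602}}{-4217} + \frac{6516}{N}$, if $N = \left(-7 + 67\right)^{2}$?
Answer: $\frac{1375012177}{759481700} \approx 1.8105$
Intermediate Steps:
$N = 3600$ ($N = 60^{2} = 3600$)
$\frac{7006 \frac{1}{-3602}}{-4217} + \frac{6516}{N} = \frac{7006 \frac{1}{-3602}}{-4217} + \frac{6516}{3600} = 7006 \left(- \frac{1}{3602}\right) \left(- \frac{1}{4217}\right) + 6516 \cdot \frac{1}{3600} = \left(- \frac{3503}{1801}\right) \left(- \frac{1}{4217}\right) + \frac{181}{100} = \frac{3503}{7594817} + \frac{181}{100} = \frac{1375012177}{759481700}$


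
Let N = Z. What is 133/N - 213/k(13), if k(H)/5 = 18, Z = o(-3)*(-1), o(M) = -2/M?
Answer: -3028/15 ≈ -201.87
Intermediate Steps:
Z = -2/3 (Z = -2/(-3)*(-1) = -2*(-1/3)*(-1) = (2/3)*(-1) = -2/3 ≈ -0.66667)
N = -2/3 ≈ -0.66667
k(H) = 90 (k(H) = 5*18 = 90)
133/N - 213/k(13) = 133/(-2/3) - 213/90 = 133*(-3/2) - 213*1/90 = -399/2 - 71/30 = -3028/15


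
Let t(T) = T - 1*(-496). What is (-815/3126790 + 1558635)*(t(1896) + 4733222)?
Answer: 2307913005044285769/312679 ≈ 7.3811e+12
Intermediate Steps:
t(T) = 496 + T (t(T) = T + 496 = 496 + T)
(-815/3126790 + 1558635)*(t(1896) + 4733222) = (-815/3126790 + 1558635)*((496 + 1896) + 4733222) = (-815*1/3126790 + 1558635)*(2392 + 4733222) = (-163/625358 + 1558635)*4735614 = (974704866167/625358)*4735614 = 2307913005044285769/312679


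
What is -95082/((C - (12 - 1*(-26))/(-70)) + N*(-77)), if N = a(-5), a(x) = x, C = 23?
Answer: -3327870/14299 ≈ -232.73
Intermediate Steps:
N = -5
-95082/((C - (12 - 1*(-26))/(-70)) + N*(-77)) = -95082/((23 - (12 - 1*(-26))/(-70)) - 5*(-77)) = -95082/((23 - (12 + 26)*(-1)/70) + 385) = -95082/((23 - 38*(-1)/70) + 385) = -95082/((23 - 1*(-19/35)) + 385) = -95082/((23 + 19/35) + 385) = -95082/(824/35 + 385) = -95082/14299/35 = -95082*35/14299 = -3327870/14299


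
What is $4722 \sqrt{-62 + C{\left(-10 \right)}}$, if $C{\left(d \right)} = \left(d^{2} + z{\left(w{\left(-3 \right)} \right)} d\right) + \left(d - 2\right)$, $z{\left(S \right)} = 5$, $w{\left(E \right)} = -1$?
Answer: $9444 i \sqrt{6} \approx 23133.0 i$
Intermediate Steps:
$C{\left(d \right)} = -2 + d^{2} + 6 d$ ($C{\left(d \right)} = \left(d^{2} + 5 d\right) + \left(d - 2\right) = \left(d^{2} + 5 d\right) + \left(-2 + d\right) = -2 + d^{2} + 6 d$)
$4722 \sqrt{-62 + C{\left(-10 \right)}} = 4722 \sqrt{-62 + \left(-2 + \left(-10\right)^{2} + 6 \left(-10\right)\right)} = 4722 \sqrt{-62 - -38} = 4722 \sqrt{-62 + 38} = 4722 \sqrt{-24} = 4722 \cdot 2 i \sqrt{6} = 9444 i \sqrt{6}$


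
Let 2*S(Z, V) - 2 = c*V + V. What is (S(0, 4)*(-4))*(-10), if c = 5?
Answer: 520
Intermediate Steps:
S(Z, V) = 1 + 3*V (S(Z, V) = 1 + (5*V + V)/2 = 1 + (6*V)/2 = 1 + 3*V)
(S(0, 4)*(-4))*(-10) = ((1 + 3*4)*(-4))*(-10) = ((1 + 12)*(-4))*(-10) = (13*(-4))*(-10) = -52*(-10) = 520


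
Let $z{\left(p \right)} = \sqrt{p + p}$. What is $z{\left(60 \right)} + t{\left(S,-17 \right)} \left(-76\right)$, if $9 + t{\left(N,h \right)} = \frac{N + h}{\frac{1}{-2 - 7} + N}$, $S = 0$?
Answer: $-10944 + 2 \sqrt{30} \approx -10933.0$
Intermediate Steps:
$t{\left(N,h \right)} = -9 + \frac{N + h}{- \frac{1}{9} + N}$ ($t{\left(N,h \right)} = -9 + \frac{N + h}{\frac{1}{-2 - 7} + N} = -9 + \frac{N + h}{\frac{1}{-9} + N} = -9 + \frac{N + h}{- \frac{1}{9} + N}$)
$z{\left(p \right)} = \sqrt{2} \sqrt{p}$ ($z{\left(p \right)} = \sqrt{2 p} = \sqrt{2} \sqrt{p}$)
$z{\left(60 \right)} + t{\left(S,-17 \right)} \left(-76\right) = \sqrt{2} \sqrt{60} + \frac{9 \left(1 - 17 - 0\right)}{-1 + 9 \cdot 0} \left(-76\right) = \sqrt{2} \cdot 2 \sqrt{15} + \frac{9 \left(1 - 17 + 0\right)}{-1 + 0} \left(-76\right) = 2 \sqrt{30} + 9 \frac{1}{-1} \left(-16\right) \left(-76\right) = 2 \sqrt{30} + 9 \left(-1\right) \left(-16\right) \left(-76\right) = 2 \sqrt{30} + 144 \left(-76\right) = 2 \sqrt{30} - 10944 = -10944 + 2 \sqrt{30}$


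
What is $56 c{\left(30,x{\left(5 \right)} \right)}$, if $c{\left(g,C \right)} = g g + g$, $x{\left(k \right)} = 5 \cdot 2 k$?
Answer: $52080$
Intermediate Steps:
$x{\left(k \right)} = 10 k$
$c{\left(g,C \right)} = g + g^{2}$ ($c{\left(g,C \right)} = g^{2} + g = g + g^{2}$)
$56 c{\left(30,x{\left(5 \right)} \right)} = 56 \cdot 30 \left(1 + 30\right) = 56 \cdot 30 \cdot 31 = 56 \cdot 930 = 52080$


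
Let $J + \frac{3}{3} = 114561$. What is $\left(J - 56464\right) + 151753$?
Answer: $209849$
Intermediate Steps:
$J = 114560$ ($J = -1 + 114561 = 114560$)
$\left(J - 56464\right) + 151753 = \left(114560 - 56464\right) + 151753 = 58096 + 151753 = 209849$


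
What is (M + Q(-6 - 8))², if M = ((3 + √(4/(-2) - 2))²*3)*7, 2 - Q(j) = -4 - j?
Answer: -54095 + 48888*I ≈ -54095.0 + 48888.0*I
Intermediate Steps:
Q(j) = 6 + j (Q(j) = 2 - (-4 - j) = 2 + (4 + j) = 6 + j)
M = 21*(3 + 2*I)² (M = ((3 + √(4*(-½) - 2))²*3)*7 = ((3 + √(-2 - 2))²*3)*7 = ((3 + √(-4))²*3)*7 = ((3 + 2*I)²*3)*7 = (3*(3 + 2*I)²)*7 = 21*(3 + 2*I)² ≈ 105.0 + 252.0*I)
(M + Q(-6 - 8))² = ((105 + 252*I) + (6 + (-6 - 8)))² = ((105 + 252*I) + (6 - 14))² = ((105 + 252*I) - 8)² = (97 + 252*I)²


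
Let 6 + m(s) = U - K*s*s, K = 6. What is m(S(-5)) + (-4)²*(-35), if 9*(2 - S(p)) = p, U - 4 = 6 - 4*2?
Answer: -16286/27 ≈ -603.19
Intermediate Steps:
U = 2 (U = 4 + (6 - 4*2) = 4 + (6 - 8) = 4 - 2 = 2)
S(p) = 2 - p/9
m(s) = -4 - 6*s² (m(s) = -6 + (2 - 6*s*s) = -6 + (2 - 6*s²) = -4 - 6*s²)
m(S(-5)) + (-4)²*(-35) = (-4 - 6*(2 - ⅑*(-5))²) + (-4)²*(-35) = (-4 - 6*(2 + 5/9)²) + 16*(-35) = (-4 - 6*(23/9)²) - 560 = (-4 - 6*529/81) - 560 = (-4 - 1058/27) - 560 = -1166/27 - 560 = -16286/27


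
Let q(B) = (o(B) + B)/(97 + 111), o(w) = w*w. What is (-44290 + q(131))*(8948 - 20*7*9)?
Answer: -4418210954/13 ≈ -3.3986e+8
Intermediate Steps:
o(w) = w²
q(B) = B/208 + B²/208 (q(B) = (B² + B)/(97 + 111) = (B + B²)/208 = (B + B²)*(1/208) = B/208 + B²/208)
(-44290 + q(131))*(8948 - 20*7*9) = (-44290 + (1/208)*131*(1 + 131))*(8948 - 20*7*9) = (-44290 + (1/208)*131*132)*(8948 - 140*9) = (-44290 + 4323/52)*(8948 - 1260) = -2298757/52*7688 = -4418210954/13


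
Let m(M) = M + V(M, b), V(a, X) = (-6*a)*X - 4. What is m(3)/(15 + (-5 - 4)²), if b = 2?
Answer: -37/96 ≈ -0.38542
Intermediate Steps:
V(a, X) = -4 - 6*X*a (V(a, X) = -6*X*a - 4 = -4 - 6*X*a)
m(M) = -4 - 11*M (m(M) = M + (-4 - 6*2*M) = M + (-4 - 12*M) = -4 - 11*M)
m(3)/(15 + (-5 - 4)²) = (-4 - 11*3)/(15 + (-5 - 4)²) = (-4 - 33)/(15 + (-9)²) = -37/(15 + 81) = -37/96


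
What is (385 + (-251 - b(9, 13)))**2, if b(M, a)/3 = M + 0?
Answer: 11449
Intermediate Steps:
b(M, a) = 3*M (b(M, a) = 3*(M + 0) = 3*M)
(385 + (-251 - b(9, 13)))**2 = (385 + (-251 - 3*9))**2 = (385 + (-251 - 1*27))**2 = (385 + (-251 - 27))**2 = (385 - 278)**2 = 107**2 = 11449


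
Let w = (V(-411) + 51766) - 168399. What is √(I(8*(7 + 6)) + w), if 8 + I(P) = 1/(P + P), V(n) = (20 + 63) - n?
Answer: 5*I*√12562459/52 ≈ 340.8*I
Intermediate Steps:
V(n) = 83 - n
I(P) = -8 + 1/(2*P) (I(P) = -8 + 1/(P + P) = -8 + 1/(2*P))
w = -116139 (w = ((83 - 1*(-411)) + 51766) - 168399 = ((83 + 411) + 51766) - 168399 = (494 + 51766) - 168399 = 52260 - 168399 = -116139)
√(I(8*(7 + 6)) + w) = √((-8 + 1/(2*((8*(7 + 6))))) - 116139) = √((-8 + 1/(2*((8*13)))) - 116139) = √((-8 + (½)/104) - 116139) = √((-8 + (½)*(1/104)) - 116139) = √((-8 + 1/208) - 116139) = √(-1663/208 - 116139) = √(-24158575/208) = 5*I*√12562459/52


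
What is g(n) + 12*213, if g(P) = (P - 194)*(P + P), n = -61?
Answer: 33666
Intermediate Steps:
g(P) = 2*P*(-194 + P) (g(P) = (-194 + P)*(2*P) = 2*P*(-194 + P))
g(n) + 12*213 = 2*(-61)*(-194 - 61) + 12*213 = 2*(-61)*(-255) + 2556 = 31110 + 2556 = 33666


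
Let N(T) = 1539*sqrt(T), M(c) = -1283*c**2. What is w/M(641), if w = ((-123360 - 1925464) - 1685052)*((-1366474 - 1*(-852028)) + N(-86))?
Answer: -1920877572696/527160323 + 5746435164*I*sqrt(86)/527160323 ≈ -3643.8 + 101.09*I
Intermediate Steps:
w = 1920877572696 - 5746435164*I*sqrt(86) (w = ((-123360 - 1925464) - 1685052)*((-1366474 - 1*(-852028)) + 1539*sqrt(-86)) = (-2048824 - 1685052)*((-1366474 + 852028) + 1539*(I*sqrt(86))) = -3733876*(-514446 + 1539*I*sqrt(86)) = 1920877572696 - 5746435164*I*sqrt(86) ≈ 1.9209e+12 - 5.329e+10*I)
w/M(641) = (1920877572696 - 5746435164*I*sqrt(86))/((-1283*641**2)) = (1920877572696 - 5746435164*I*sqrt(86))/((-1283*410881)) = (1920877572696 - 5746435164*I*sqrt(86))/(-527160323) = (1920877572696 - 5746435164*I*sqrt(86))*(-1/527160323) = -1920877572696/527160323 + 5746435164*I*sqrt(86)/527160323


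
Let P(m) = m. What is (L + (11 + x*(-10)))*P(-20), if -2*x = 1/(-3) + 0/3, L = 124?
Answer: -8000/3 ≈ -2666.7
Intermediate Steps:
x = ⅙ (x = -(1/(-3) + 0/3)/2 = -(1*(-⅓) + 0*(⅓))/2 = -(-⅓ + 0)/2 = -½*(-⅓) = ⅙ ≈ 0.16667)
(L + (11 + x*(-10)))*P(-20) = (124 + (11 + (⅙)*(-10)))*(-20) = (124 + (11 - 5/3))*(-20) = (124 + 28/3)*(-20) = (400/3)*(-20) = -8000/3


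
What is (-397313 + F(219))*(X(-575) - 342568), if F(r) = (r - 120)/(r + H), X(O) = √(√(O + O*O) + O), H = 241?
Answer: 15652264296602/115 - 182763881*√(-575 + 5*√13202)/460 ≈ 1.3611e+11 - 2.81e+5*I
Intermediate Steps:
X(O) = √(O + √(O + O²)) (X(O) = √(√(O + O²) + O) = √(O + √(O + O²)))
F(r) = (-120 + r)/(241 + r) (F(r) = (r - 120)/(r + 241) = (-120 + r)/(241 + r))
(-397313 + F(219))*(X(-575) - 342568) = (-397313 + (-120 + 219)/(241 + 219))*(√(-575 + √(-575*(1 - 575))) - 342568) = (-397313 + 99/460)*(√(-575 + √(-575*(-574))) - 342568) = (-397313 + (1/460)*99)*(√(-575 + √330050) - 342568) = (-397313 + 99/460)*(√(-575 + 5*√13202) - 342568) = -182763881*(-342568 + √(-575 + 5*√13202))/460 = 15652264296602/115 - 182763881*√(-575 + 5*√13202)/460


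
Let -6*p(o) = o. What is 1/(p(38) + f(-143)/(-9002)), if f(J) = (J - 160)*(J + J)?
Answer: -13503/215506 ≈ -0.062657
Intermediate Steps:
p(o) = -o/6
f(J) = 2*J*(-160 + J) (f(J) = (-160 + J)*(2*J) = 2*J*(-160 + J))
1/(p(38) + f(-143)/(-9002)) = 1/(-⅙*38 + (2*(-143)*(-160 - 143))/(-9002)) = 1/(-19/3 + (2*(-143)*(-303))*(-1/9002)) = 1/(-19/3 + 86658*(-1/9002)) = 1/(-19/3 - 43329/4501) = 1/(-215506/13503) = -13503/215506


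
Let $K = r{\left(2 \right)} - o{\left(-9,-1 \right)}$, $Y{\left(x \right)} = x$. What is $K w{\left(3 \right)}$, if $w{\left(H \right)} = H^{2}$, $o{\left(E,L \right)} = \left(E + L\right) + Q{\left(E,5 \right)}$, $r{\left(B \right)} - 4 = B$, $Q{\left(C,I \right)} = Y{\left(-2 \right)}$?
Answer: $162$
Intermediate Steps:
$Q{\left(C,I \right)} = -2$
$r{\left(B \right)} = 4 + B$
$o{\left(E,L \right)} = -2 + E + L$ ($o{\left(E,L \right)} = \left(E + L\right) - 2 = -2 + E + L$)
$K = 18$ ($K = \left(4 + 2\right) - \left(-2 - 9 - 1\right) = 6 - -12 = 6 + 12 = 18$)
$K w{\left(3 \right)} = 18 \cdot 3^{2} = 18 \cdot 9 = 162$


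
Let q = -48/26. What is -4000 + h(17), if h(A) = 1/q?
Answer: -96013/24 ≈ -4000.5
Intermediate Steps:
q = -24/13 (q = -48*1/26 = -24/13 ≈ -1.8462)
h(A) = -13/24 (h(A) = 1/(-24/13) = -13/24)
-4000 + h(17) = -4000 - 13/24 = -96013/24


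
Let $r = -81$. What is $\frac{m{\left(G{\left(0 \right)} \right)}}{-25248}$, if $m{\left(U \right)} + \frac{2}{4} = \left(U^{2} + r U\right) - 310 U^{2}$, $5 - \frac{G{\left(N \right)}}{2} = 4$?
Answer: $\frac{2797}{50496} \approx 0.055391$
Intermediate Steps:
$G{\left(N \right)} = 2$ ($G{\left(N \right)} = 10 - 8 = 2$)
$m{\left(U \right)} = - \frac{1}{2} - 309 U^{2} - 81 U$ ($m{\left(U \right)} = - \frac{1}{2} - \left(81 U + 309 U^{2}\right) = - \frac{1}{2} - 309 U^{2} - 81 U$)
$\frac{m{\left(G{\left(0 \right)} \right)}}{-25248} = \frac{- \frac{1}{2} - 309 \cdot 2^{2} - 162}{-25248} = \left(- \frac{1}{2} - 1236 - 162\right) \left(- \frac{1}{25248}\right) = \left(- \frac{2797}{2}\right) \left(- \frac{1}{25248}\right) = \frac{2797}{50496}$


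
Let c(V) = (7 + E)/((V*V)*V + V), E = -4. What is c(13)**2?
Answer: 9/4884100 ≈ 1.8427e-6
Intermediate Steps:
c(V) = 3/(V + V**3) (c(V) = (7 - 4)/((V*V)*V + V) = 3/(V**2*V + V) = 3/(V**3 + V) = 3/(V + V**3))
c(13)**2 = (3/(13 + 13**3))**2 = (3/(13 + 2197))**2 = (3/2210)**2 = 9/4884100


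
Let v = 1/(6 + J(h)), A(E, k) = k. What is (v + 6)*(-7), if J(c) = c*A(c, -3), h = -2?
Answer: -511/12 ≈ -42.583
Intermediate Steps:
J(c) = -3*c (J(c) = c*(-3) = -3*c)
v = 1/12 (v = 1/(6 - 3*(-2)) = 1/(6 + 6) = 1/12 ≈ 0.083333)
(v + 6)*(-7) = (1/12 + 6)*(-7) = (73/12)*(-7) = -511/12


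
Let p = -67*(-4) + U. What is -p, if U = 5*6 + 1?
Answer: -299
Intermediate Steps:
U = 31 (U = 30 + 1 = 31)
p = 299 (p = -67*(-4) + 31 = 268 + 31 = 299)
-p = -1*299 = -299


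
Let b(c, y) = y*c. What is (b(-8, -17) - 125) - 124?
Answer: -113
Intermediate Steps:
b(c, y) = c*y
(b(-8, -17) - 125) - 124 = (-8*(-17) - 125) - 124 = (136 - 125) - 124 = 11 - 124 = -113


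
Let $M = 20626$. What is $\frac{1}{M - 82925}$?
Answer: $- \frac{1}{62299} \approx -1.6052 \cdot 10^{-5}$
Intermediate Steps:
$\frac{1}{M - 82925} = \frac{1}{20626 - 82925} = \frac{1}{-62299} = - \frac{1}{62299}$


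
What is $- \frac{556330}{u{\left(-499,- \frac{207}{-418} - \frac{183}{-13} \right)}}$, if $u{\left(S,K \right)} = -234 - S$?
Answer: $- \frac{111266}{53} \approx -2099.4$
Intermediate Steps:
$- \frac{556330}{u{\left(-499,- \frac{207}{-418} - \frac{183}{-13} \right)}} = - \frac{556330}{-234 - -499} = - \frac{556330}{-234 + 499} = - \frac{556330}{265} = \left(-556330\right) \frac{1}{265} = - \frac{111266}{53}$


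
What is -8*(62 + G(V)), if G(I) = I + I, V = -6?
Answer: -400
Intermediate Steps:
G(I) = 2*I
-8*(62 + G(V)) = -8*(62 + 2*(-6)) = -8*(62 - 12) = -8*50 = -400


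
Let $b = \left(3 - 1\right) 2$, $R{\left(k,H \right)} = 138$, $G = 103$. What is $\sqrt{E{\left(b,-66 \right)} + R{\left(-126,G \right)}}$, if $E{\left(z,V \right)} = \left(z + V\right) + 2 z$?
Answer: $2 \sqrt{21} \approx 9.1651$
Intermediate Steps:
$b = 4$ ($b = 2 \cdot 2 = 4$)
$E{\left(z,V \right)} = V + 3 z$ ($E{\left(z,V \right)} = \left(V + z\right) + 2 z = V + 3 z$)
$\sqrt{E{\left(b,-66 \right)} + R{\left(-126,G \right)}} = \sqrt{\left(-66 + 3 \cdot 4\right) + 138} = \sqrt{\left(-66 + 12\right) + 138} = \sqrt{-54 + 138} = \sqrt{84} = 2 \sqrt{21}$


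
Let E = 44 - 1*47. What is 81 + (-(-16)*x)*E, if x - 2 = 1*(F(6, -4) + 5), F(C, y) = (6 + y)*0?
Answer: -255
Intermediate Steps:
F(C, y) = 0
E = -3 (E = 44 - 47 = -3)
x = 7 (x = 2 + 1*(0 + 5) = 2 + 1*5 = 2 + 5 = 7)
81 + (-(-16)*x)*E = 81 - (-16)*7*(-3) = 81 - 4*(-28)*(-3) = 81 + 112*(-3) = 81 - 336 = -255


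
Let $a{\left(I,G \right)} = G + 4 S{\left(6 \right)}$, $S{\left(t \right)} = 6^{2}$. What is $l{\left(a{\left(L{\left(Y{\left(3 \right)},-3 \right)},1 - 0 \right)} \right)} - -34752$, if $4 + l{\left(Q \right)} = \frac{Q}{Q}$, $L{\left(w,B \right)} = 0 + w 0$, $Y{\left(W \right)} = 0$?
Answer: $34749$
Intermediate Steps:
$S{\left(t \right)} = 36$
$L{\left(w,B \right)} = 0$ ($L{\left(w,B \right)} = 0 + 0 = 0$)
$a{\left(I,G \right)} = 144 + G$ ($a{\left(I,G \right)} = G + 4 \cdot 36 = G + 144 = 144 + G$)
$l{\left(Q \right)} = -3$ ($l{\left(Q \right)} = -4 + \frac{Q}{Q} = -4 + 1 = -3$)
$l{\left(a{\left(L{\left(Y{\left(3 \right)},-3 \right)},1 - 0 \right)} \right)} - -34752 = -3 - -34752 = -3 + 34752 = 34749$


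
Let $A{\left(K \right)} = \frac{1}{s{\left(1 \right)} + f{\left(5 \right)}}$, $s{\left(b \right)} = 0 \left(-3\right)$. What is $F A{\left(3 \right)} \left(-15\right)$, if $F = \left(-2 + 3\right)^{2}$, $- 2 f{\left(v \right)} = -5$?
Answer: $-6$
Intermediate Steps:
$f{\left(v \right)} = \frac{5}{2}$ ($f{\left(v \right)} = \left(- \frac{1}{2}\right) \left(-5\right) = \frac{5}{2}$)
$F = 1$ ($F = 1^{2} = 1$)
$s{\left(b \right)} = 0$
$A{\left(K \right)} = \frac{2}{5}$ ($A{\left(K \right)} = \frac{1}{0 + \frac{5}{2}} = \frac{1}{\frac{5}{2}} = \frac{2}{5}$)
$F A{\left(3 \right)} \left(-15\right) = 1 \cdot \frac{2}{5} \left(-15\right) = \frac{2}{5} \left(-15\right) = -6$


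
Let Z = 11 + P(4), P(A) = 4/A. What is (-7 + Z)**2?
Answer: 25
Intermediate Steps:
Z = 12 (Z = 11 + 4/4 = 11 + 4*(1/4) = 11 + 1 = 12)
(-7 + Z)**2 = (-7 + 12)**2 = 5**2 = 25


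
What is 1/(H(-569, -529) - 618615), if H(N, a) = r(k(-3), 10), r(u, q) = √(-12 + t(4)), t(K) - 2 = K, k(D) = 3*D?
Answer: -206205/127561506077 - I*√6/382684518231 ≈ -1.6165e-6 - 6.4008e-12*I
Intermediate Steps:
t(K) = 2 + K
r(u, q) = I*√6 (r(u, q) = √(-12 + (2 + 4)) = √(-12 + 6) = √(-6) = I*√6)
H(N, a) = I*√6
1/(H(-569, -529) - 618615) = 1/(I*√6 - 618615) = 1/(-618615 + I*√6)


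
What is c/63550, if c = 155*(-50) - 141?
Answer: -7891/63550 ≈ -0.12417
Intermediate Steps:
c = -7891 (c = -7750 - 141 = -7891)
c/63550 = -7891/63550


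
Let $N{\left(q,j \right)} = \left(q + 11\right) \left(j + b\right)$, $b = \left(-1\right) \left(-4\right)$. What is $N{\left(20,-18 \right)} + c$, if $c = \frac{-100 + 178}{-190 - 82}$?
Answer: $- \frac{59063}{136} \approx -434.29$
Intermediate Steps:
$b = 4$
$c = - \frac{39}{136}$ ($c = \frac{78}{-272} = 78 \left(- \frac{1}{272}\right) = - \frac{39}{136} \approx -0.28676$)
$N{\left(q,j \right)} = \left(4 + j\right) \left(11 + q\right)$ ($N{\left(q,j \right)} = \left(q + 11\right) \left(j + 4\right) = \left(11 + q\right) \left(4 + j\right) = \left(4 + j\right) \left(11 + q\right)$)
$N{\left(20,-18 \right)} + c = \left(44 + 4 \cdot 20 + 11 \left(-18\right) - 360\right) - \frac{39}{136} = \left(44 + 80 - 198 - 360\right) - \frac{39}{136} = -434 - \frac{39}{136} = - \frac{59063}{136}$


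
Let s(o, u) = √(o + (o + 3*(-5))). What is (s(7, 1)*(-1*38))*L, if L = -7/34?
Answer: 133*I/17 ≈ 7.8235*I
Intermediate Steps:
s(o, u) = √(-15 + 2*o) (s(o, u) = √(o + (o - 15)) = √(o + (-15 + o)) = √(-15 + 2*o))
L = -7/34 (L = -7*1/34 = -7/34 ≈ -0.20588)
(s(7, 1)*(-1*38))*L = (√(-15 + 2*7)*(-1*38))*(-7/34) = (√(-15 + 14)*(-38))*(-7/34) = (√(-1)*(-38))*(-7/34) = (I*(-38))*(-7/34) = -38*I*(-7/34) = 133*I/17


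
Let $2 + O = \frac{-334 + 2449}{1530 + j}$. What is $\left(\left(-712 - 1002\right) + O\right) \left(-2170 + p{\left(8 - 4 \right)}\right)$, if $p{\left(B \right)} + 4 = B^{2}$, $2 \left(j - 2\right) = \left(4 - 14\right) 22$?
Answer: $\frac{292293547}{79} \approx 3.6999 \cdot 10^{6}$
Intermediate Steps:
$j = -108$ ($j = 2 + \frac{\left(4 - 14\right) 22}{2} = 2 + \frac{\left(-10\right) 22}{2} = 2 + \frac{1}{2} \left(-220\right) = 2 - 110 = -108$)
$p{\left(B \right)} = -4 + B^{2}$
$O = - \frac{81}{158}$ ($O = -2 + \frac{-334 + 2449}{1530 - 108} = -2 + \frac{2115}{1422} = -2 + 2115 \cdot \frac{1}{1422} = -2 + \frac{235}{158} = - \frac{81}{158} \approx -0.51266$)
$\left(\left(-712 - 1002\right) + O\right) \left(-2170 + p{\left(8 - 4 \right)}\right) = \left(\left(-712 - 1002\right) - \frac{81}{158}\right) \left(-2170 - \left(4 - \left(8 - 4\right)^{2}\right)\right) = \left(\left(-712 - 1002\right) - \frac{81}{158}\right) \left(-2170 - \left(4 - 4^{2}\right)\right) = \left(-1714 - \frac{81}{158}\right) \left(-2170 + \left(-4 + 16\right)\right) = - \frac{270893 \left(-2170 + 12\right)}{158} = \left(- \frac{270893}{158}\right) \left(-2158\right) = \frac{292293547}{79}$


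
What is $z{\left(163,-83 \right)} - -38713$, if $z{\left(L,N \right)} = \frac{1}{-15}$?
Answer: $\frac{580694}{15} \approx 38713.0$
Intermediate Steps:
$z{\left(L,N \right)} = - \frac{1}{15}$
$z{\left(163,-83 \right)} - -38713 = - \frac{1}{15} - -38713 = - \frac{1}{15} + 38713 = \frac{580694}{15}$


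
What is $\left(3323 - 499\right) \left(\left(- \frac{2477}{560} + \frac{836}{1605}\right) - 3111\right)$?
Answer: $- \frac{39531400057}{4494} \approx -8.7965 \cdot 10^{6}$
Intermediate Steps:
$\left(3323 - 499\right) \left(\left(- \frac{2477}{560} + \frac{836}{1605}\right) - 3111\right) = 2824 \left(\left(\left(-2477\right) \frac{1}{560} + 836 \cdot \frac{1}{1605}\right) - 3111\right) = 2824 \left(\left(- \frac{2477}{560} + \frac{836}{1605}\right) - 3111\right) = 2824 \left(- \frac{140297}{35952} - 3111\right) = 2824 \left(- \frac{111986969}{35952}\right) = - \frac{39531400057}{4494}$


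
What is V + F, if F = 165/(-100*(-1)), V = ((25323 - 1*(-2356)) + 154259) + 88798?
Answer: 5414753/20 ≈ 2.7074e+5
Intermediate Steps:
V = 270736 (V = ((25323 + 2356) + 154259) + 88798 = (27679 + 154259) + 88798 = 181938 + 88798 = 270736)
F = 33/20 (F = 165/100 = (1/100)*165 = 33/20 ≈ 1.6500)
V + F = 270736 + 33/20 = 5414753/20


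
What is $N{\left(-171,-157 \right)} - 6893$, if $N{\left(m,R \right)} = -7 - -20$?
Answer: $-6880$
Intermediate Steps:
$N{\left(m,R \right)} = 13$ ($N{\left(m,R \right)} = -7 + 20 = 13$)
$N{\left(-171,-157 \right)} - 6893 = 13 - 6893 = -6880$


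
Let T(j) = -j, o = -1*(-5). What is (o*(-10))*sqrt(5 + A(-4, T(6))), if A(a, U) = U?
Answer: -50*I ≈ -50.0*I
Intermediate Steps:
o = 5
(o*(-10))*sqrt(5 + A(-4, T(6))) = (5*(-10))*sqrt(5 - 1*6) = -50*sqrt(5 - 6) = -50*I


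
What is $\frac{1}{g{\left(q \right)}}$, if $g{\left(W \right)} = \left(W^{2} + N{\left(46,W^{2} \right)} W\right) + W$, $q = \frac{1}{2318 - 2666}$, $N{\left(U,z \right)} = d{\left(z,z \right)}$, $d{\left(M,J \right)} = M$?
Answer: $- \frac{42144192}{120757} \approx -349.0$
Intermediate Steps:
$N{\left(U,z \right)} = z$
$q = - \frac{1}{348}$ ($q = \frac{1}{-348} = - \frac{1}{348} \approx -0.0028736$)
$g{\left(W \right)} = W + W^{2} + W^{3}$ ($g{\left(W \right)} = \left(W^{2} + W^{2} W\right) + W = \left(W^{2} + W^{3}\right) + W = W + W^{2} + W^{3}$)
$\frac{1}{g{\left(q \right)}} = \frac{1}{\left(- \frac{1}{348}\right) \left(1 - \frac{1}{348} + \left(- \frac{1}{348}\right)^{2}\right)} = \frac{1}{\left(- \frac{1}{348}\right) \left(1 - \frac{1}{348} + \frac{1}{121104}\right)} = \frac{1}{\left(- \frac{1}{348}\right) \frac{120757}{121104}} = \frac{1}{- \frac{120757}{42144192}} = - \frac{42144192}{120757}$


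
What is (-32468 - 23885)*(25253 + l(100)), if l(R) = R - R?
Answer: -1423082309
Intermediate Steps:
l(R) = 0
(-32468 - 23885)*(25253 + l(100)) = (-32468 - 23885)*(25253 + 0) = -56353*25253 = -1423082309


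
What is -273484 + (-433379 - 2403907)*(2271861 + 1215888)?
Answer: -9895741682698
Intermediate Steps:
-273484 + (-433379 - 2403907)*(2271861 + 1215888) = -273484 - 2837286*3487749 = -273484 - 9895741409214 = -9895741682698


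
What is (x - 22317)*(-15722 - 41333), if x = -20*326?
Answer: 1645295035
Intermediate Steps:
x = -6520
(x - 22317)*(-15722 - 41333) = (-6520 - 22317)*(-15722 - 41333) = -28837*(-57055) = 1645295035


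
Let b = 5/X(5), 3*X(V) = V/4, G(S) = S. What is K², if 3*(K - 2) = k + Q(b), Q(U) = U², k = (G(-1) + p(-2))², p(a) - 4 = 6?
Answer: 5929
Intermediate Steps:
p(a) = 10 (p(a) = 4 + 6 = 10)
X(V) = V/12 (X(V) = (V/4)/3 = V/12)
k = 81 (k = (-1 + 10)² = 9² = 81)
b = 12 (b = 5/(((1/12)*5)) = 5/(5/12) = 5*(12/5) = 12)
K = 77 (K = 2 + (81 + 12²)/3 = 2 + (81 + 144)/3 = 2 + (⅓)*225 = 2 + 75 = 77)
K² = 77² = 5929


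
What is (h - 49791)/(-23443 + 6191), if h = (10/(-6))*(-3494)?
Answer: 131903/51756 ≈ 2.5486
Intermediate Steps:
h = 17470/3 (h = (10*(-⅙))*(-3494) = -5/3*(-3494) = 17470/3 ≈ 5823.3)
(h - 49791)/(-23443 + 6191) = (17470/3 - 49791)/(-23443 + 6191) = -131903/3/(-17252) = -131903/3*(-1/17252) = 131903/51756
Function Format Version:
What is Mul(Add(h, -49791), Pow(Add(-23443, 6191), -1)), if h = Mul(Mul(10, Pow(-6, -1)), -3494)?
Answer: Rational(131903, 51756) ≈ 2.5486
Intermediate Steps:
h = Rational(17470, 3) (h = Mul(Mul(10, Rational(-1, 6)), -3494) = Mul(Rational(-5, 3), -3494) = Rational(17470, 3) ≈ 5823.3)
Mul(Add(h, -49791), Pow(Add(-23443, 6191), -1)) = Mul(Add(Rational(17470, 3), -49791), Pow(Add(-23443, 6191), -1)) = Mul(Rational(-131903, 3), Pow(-17252, -1)) = Mul(Rational(-131903, 3), Rational(-1, 17252)) = Rational(131903, 51756)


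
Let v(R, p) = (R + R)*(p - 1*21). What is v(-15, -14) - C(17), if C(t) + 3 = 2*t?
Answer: 1019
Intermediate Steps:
v(R, p) = 2*R*(-21 + p) (v(R, p) = (2*R)*(p - 21) = (2*R)*(-21 + p) = 2*R*(-21 + p))
C(t) = -3 + 2*t
v(-15, -14) - C(17) = 2*(-15)*(-21 - 14) - (-3 + 2*17) = 2*(-15)*(-35) - (-3 + 34) = 1050 - 1*31 = 1050 - 31 = 1019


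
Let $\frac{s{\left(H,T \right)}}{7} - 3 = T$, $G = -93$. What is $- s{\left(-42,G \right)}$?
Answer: $630$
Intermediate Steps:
$s{\left(H,T \right)} = 21 + 7 T$
$- s{\left(-42,G \right)} = - (21 + 7 \left(-93\right)) = - (21 - 651) = \left(-1\right) \left(-630\right) = 630$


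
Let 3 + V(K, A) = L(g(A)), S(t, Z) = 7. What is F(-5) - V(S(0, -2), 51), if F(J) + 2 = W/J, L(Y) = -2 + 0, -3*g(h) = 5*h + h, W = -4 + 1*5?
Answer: 14/5 ≈ 2.8000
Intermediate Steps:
W = 1 (W = -4 + 5 = 1)
g(h) = -2*h (g(h) = -(5*h + h)/3 = -2*h)
L(Y) = -2
V(K, A) = -5 (V(K, A) = -3 - 2 = -5)
F(J) = -2 + 1/J
F(-5) - V(S(0, -2), 51) = (-2 + 1/(-5)) - 1*(-5) = (-2 - ⅕) + 5 = -11/5 + 5 = 14/5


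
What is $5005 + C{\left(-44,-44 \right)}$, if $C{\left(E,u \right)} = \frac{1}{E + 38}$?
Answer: $\frac{30029}{6} \approx 5004.8$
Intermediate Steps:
$C{\left(E,u \right)} = \frac{1}{38 + E}$
$5005 + C{\left(-44,-44 \right)} = 5005 + \frac{1}{38 - 44} = 5005 + \frac{1}{-6} = 5005 - \frac{1}{6} = \frac{30029}{6}$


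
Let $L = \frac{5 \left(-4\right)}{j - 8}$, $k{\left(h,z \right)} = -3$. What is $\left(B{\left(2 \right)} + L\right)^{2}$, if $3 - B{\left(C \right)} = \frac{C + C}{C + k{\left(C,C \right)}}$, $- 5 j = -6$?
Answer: $\frac{28561}{289} \approx 98.827$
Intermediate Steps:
$j = \frac{6}{5}$ ($j = \left(- \frac{1}{5}\right) \left(-6\right) = \frac{6}{5} \approx 1.2$)
$B{\left(C \right)} = 3 - \frac{2 C}{-3 + C}$ ($B{\left(C \right)} = 3 - \frac{C + C}{C - 3} = 3 - \frac{2 C}{-3 + C}$)
$L = \frac{50}{17}$ ($L = \frac{5 \left(-4\right)}{\frac{6}{5} - 8} = - \frac{20}{\frac{6}{5} - 8} = - \frac{20}{- \frac{34}{5}} = \left(-20\right) \left(- \frac{5}{34}\right) = \frac{50}{17} \approx 2.9412$)
$\left(B{\left(2 \right)} + L\right)^{2} = \left(\frac{-9 + 2}{-3 + 2} + \frac{50}{17}\right)^{2} = \left(\frac{1}{-1} \left(-7\right) + \frac{50}{17}\right)^{2} = \left(\left(-1\right) \left(-7\right) + \frac{50}{17}\right)^{2} = \left(7 + \frac{50}{17}\right)^{2} = \left(\frac{169}{17}\right)^{2} = \frac{28561}{289}$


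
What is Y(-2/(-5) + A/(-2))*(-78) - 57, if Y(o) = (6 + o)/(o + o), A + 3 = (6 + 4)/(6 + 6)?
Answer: -22584/89 ≈ -253.75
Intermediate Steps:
A = -13/6 (A = -3 + (6 + 4)/(6 + 6) = -3 + 10/12 = -3 + 10*(1/12) = -3 + ⅚ = -13/6 ≈ -2.1667)
Y(o) = (6 + o)/(2*o) (Y(o) = (6 + o)/((2*o)) = (6 + o)*(1/(2*o)) = (6 + o)/(2*o))
Y(-2/(-5) + A/(-2))*(-78) - 57 = ((6 + (-2/(-5) - 13/6/(-2)))/(2*(-2/(-5) - 13/6/(-2))))*(-78) - 57 = ((6 + (-2*(-⅕) - 13/6*(-½)))/(2*(-2*(-⅕) - 13/6*(-½))))*(-78) - 57 = ((6 + (⅖ + 13/12))/(2*(⅖ + 13/12)))*(-78) - 57 = ((6 + 89/60)/(2*(89/60)))*(-78) - 57 = ((½)*(60/89)*(449/60))*(-78) - 57 = (449/178)*(-78) - 57 = -17511/89 - 57 = -22584/89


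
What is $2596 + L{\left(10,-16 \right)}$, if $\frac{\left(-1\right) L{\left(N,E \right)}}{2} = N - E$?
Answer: $2544$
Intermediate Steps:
$L{\left(N,E \right)} = - 2 N + 2 E$ ($L{\left(N,E \right)} = - 2 \left(N - E\right) = - 2 N + 2 E$)
$2596 + L{\left(10,-16 \right)} = 2596 + \left(\left(-2\right) 10 + 2 \left(-16\right)\right) = 2596 - 52 = 2544$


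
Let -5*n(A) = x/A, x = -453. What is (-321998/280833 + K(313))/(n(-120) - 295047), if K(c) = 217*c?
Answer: -3814827239000/16571829235983 ≈ -0.23020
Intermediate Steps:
n(A) = 453/(5*A) (n(A) = -(-453)/(5*A) = 453/(5*A))
(-321998/280833 + K(313))/(n(-120) - 295047) = (-321998/280833 + 217*313)/((453/5)/(-120) - 295047) = (-321998*1/280833 + 67921)/((453/5)*(-1/120) - 295047) = (-321998/280833 + 67921)/(-151/200 - 295047) = 19074136195/(280833*(-59009551/200)) = (19074136195/280833)*(-200/59009551) = -3814827239000/16571829235983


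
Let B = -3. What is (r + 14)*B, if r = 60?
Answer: -222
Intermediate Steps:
(r + 14)*B = (60 + 14)*(-3) = 74*(-3) = -222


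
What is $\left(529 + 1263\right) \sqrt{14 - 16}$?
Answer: $1792 i \sqrt{2} \approx 2534.3 i$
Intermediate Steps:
$\left(529 + 1263\right) \sqrt{14 - 16} = 1792 \sqrt{-2} = 1792 i \sqrt{2}$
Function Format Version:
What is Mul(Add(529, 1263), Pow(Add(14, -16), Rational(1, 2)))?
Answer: Mul(1792, I, Pow(2, Rational(1, 2))) ≈ Mul(2534.3, I)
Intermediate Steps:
Mul(Add(529, 1263), Pow(Add(14, -16), Rational(1, 2))) = Mul(1792, Pow(-2, Rational(1, 2))) = Mul(1792, Mul(I, Pow(2, Rational(1, 2)))) = Mul(1792, I, Pow(2, Rational(1, 2)))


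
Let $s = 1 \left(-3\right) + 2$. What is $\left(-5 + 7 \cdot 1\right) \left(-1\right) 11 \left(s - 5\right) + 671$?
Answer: $803$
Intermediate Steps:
$s = -1$ ($s = -3 + 2 = -1$)
$\left(-5 + 7 \cdot 1\right) \left(-1\right) 11 \left(s - 5\right) + 671 = \left(-5 + 7 \cdot 1\right) \left(-1\right) 11 \left(-1 - 5\right) + 671 = \left(-5 + 7\right) \left(- 11 \left(-1 - 5\right)\right) + 671 = 2 \left(\left(-11\right) \left(-6\right)\right) + 671 = 2 \cdot 66 + 671 = 132 + 671 = 803$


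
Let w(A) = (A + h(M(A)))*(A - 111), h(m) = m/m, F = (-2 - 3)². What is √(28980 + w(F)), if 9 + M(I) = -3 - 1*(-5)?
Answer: 2*√6686 ≈ 163.54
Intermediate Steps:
M(I) = -7 (M(I) = -9 + (-3 - 1*(-5)) = -9 + (-3 + 5) = -9 + 2 = -7)
F = 25 (F = (-5)² = 25)
h(m) = 1
w(A) = (1 + A)*(-111 + A) (w(A) = (A + 1)*(A - 111) = (1 + A)*(-111 + A))
√(28980 + w(F)) = √(28980 + (-111 + 25² - 110*25)) = √(28980 + (-111 + 625 - 2750)) = √(28980 - 2236) = √26744 = 2*√6686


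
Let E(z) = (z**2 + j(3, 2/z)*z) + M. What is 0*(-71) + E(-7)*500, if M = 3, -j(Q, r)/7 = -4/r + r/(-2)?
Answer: 372500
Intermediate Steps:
j(Q, r) = 28/r + 7*r/2 (j(Q, r) = -7*(-4/r + r/(-2)) = -7*(-4/r + r*(-1/2)) = -7*(-4/r - r/2) = 28/r + 7*r/2)
E(z) = 3 + z**2 + z*(7/z + 14*z) (E(z) = (z**2 + (28/((2/z)) + 7*(2/z)/2)*z) + 3 = (z**2 + (28*(z/2) + 7/z)*z) + 3 = (z**2 + (14*z + 7/z)*z) + 3 = (z**2 + (7/z + 14*z)*z) + 3 = (z**2 + z*(7/z + 14*z)) + 3 = 3 + z**2 + z*(7/z + 14*z))
0*(-71) + E(-7)*500 = 0*(-71) + (10 + 15*(-7)**2)*500 = 0 + (10 + 15*49)*500 = 0 + (10 + 735)*500 = 0 + 745*500 = 0 + 372500 = 372500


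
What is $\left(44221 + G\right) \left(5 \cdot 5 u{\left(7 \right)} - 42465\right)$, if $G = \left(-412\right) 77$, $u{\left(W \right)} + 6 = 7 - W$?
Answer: $-532559655$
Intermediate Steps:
$u{\left(W \right)} = 1 - W$ ($u{\left(W \right)} = -6 - \left(-7 + W\right) = 1 - W$)
$G = -31724$
$\left(44221 + G\right) \left(5 \cdot 5 u{\left(7 \right)} - 42465\right) = \left(44221 - 31724\right) \left(5 \cdot 5 \left(1 - 7\right) - 42465\right) = 12497 \left(25 \left(1 - 7\right) - 42465\right) = 12497 \left(25 \left(-6\right) - 42465\right) = 12497 \left(-150 - 42465\right) = 12497 \left(-42615\right) = -532559655$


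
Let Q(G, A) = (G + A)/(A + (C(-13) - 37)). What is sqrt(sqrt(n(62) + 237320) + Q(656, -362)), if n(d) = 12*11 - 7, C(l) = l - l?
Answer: sqrt(-266 + 4693*sqrt(1405))/19 ≈ 22.058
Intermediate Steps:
C(l) = 0
Q(G, A) = (A + G)/(-37 + A) (Q(G, A) = (G + A)/(A + (0 - 37)) = (A + G)/(A - 37) = (A + G)/(-37 + A))
n(d) = 125 (n(d) = 132 - 7 = 125)
sqrt(sqrt(n(62) + 237320) + Q(656, -362)) = sqrt(sqrt(125 + 237320) + (-362 + 656)/(-37 - 362)) = sqrt(sqrt(237445) + 294/(-399)) = sqrt(13*sqrt(1405) - 1/399*294) = sqrt(13*sqrt(1405) - 14/19) = sqrt(-14/19 + 13*sqrt(1405))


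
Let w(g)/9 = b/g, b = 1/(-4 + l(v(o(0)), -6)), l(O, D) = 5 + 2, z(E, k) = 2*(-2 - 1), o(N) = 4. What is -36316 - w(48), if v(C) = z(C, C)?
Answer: -581057/16 ≈ -36316.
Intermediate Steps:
z(E, k) = -6 (z(E, k) = 2*(-3) = -6)
v(C) = -6
l(O, D) = 7
b = 1/3 (b = 1/(-4 + 7) = 1/3 ≈ 0.33333)
w(g) = 3/g (w(g) = 9*(1/(3*g)) = 3/g)
-36316 - w(48) = -36316 - 3/48 = -36316 - 1*1/16 = -36316 - 1/16 = -581057/16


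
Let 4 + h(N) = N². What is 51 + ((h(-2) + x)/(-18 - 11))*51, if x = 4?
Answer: 1275/29 ≈ 43.966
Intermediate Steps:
h(N) = -4 + N²
51 + ((h(-2) + x)/(-18 - 11))*51 = 51 + (((-4 + (-2)²) + 4)/(-18 - 11))*51 = 51 + (((-4 + 4) + 4)/(-29))*51 = 51 + ((0 + 4)*(-1/29))*51 = 51 + (4*(-1/29))*51 = 51 - 4/29*51 = 51 - 204/29 = 1275/29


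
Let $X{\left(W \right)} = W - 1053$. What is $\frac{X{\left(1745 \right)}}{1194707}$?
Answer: $\frac{692}{1194707} \approx 0.00057922$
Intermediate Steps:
$X{\left(W \right)} = -1053 + W$
$\frac{X{\left(1745 \right)}}{1194707} = \frac{-1053 + 1745}{1194707} = 692 \cdot \frac{1}{1194707} = \frac{692}{1194707}$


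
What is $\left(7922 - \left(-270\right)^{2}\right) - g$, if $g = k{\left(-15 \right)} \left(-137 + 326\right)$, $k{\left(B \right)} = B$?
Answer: $-62143$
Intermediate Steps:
$g = -2835$ ($g = - 15 \left(-137 + 326\right) = \left(-15\right) 189 = -2835$)
$\left(7922 - \left(-270\right)^{2}\right) - g = \left(7922 - \left(-270\right)^{2}\right) - -2835 = \left(7922 - 72900\right) + 2835 = -64978 + 2835 = -62143$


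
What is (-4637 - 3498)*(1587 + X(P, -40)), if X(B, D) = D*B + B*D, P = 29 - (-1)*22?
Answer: 20280555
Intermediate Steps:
P = 51 (P = 29 - 1*(-22) = 29 + 22 = 51)
X(B, D) = 2*B*D (X(B, D) = B*D + B*D = 2*B*D)
(-4637 - 3498)*(1587 + X(P, -40)) = (-4637 - 3498)*(1587 + 2*51*(-40)) = -8135*(1587 - 4080) = -8135*(-2493) = 20280555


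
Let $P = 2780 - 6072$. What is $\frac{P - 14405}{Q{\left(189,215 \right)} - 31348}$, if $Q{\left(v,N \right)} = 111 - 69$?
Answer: $\frac{17697}{31306} \approx 0.56529$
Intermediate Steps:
$Q{\left(v,N \right)} = 42$
$P = -3292$ ($P = 2780 - 6072 = -3292$)
$\frac{P - 14405}{Q{\left(189,215 \right)} - 31348} = \frac{-3292 - 14405}{42 - 31348} = - \frac{17697}{-31306} = \left(-17697\right) \left(- \frac{1}{31306}\right) = \frac{17697}{31306}$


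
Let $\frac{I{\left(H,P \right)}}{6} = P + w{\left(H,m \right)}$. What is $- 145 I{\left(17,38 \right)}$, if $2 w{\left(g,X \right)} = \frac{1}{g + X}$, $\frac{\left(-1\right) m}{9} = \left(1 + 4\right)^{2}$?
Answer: $- \frac{6876045}{208} \approx -33058.0$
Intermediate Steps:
$m = -225$ ($m = - 9 \left(1 + 4\right)^{2} = - 9 \cdot 5^{2} = \left(-9\right) 25 = -225$)
$w{\left(g,X \right)} = \frac{1}{2 \left(X + g\right)}$ ($w{\left(g,X \right)} = \frac{1}{2 \left(g + X\right)} = \frac{1}{2 \left(X + g\right)}$)
$I{\left(H,P \right)} = \frac{3}{-225 + H} + 6 P$ ($I{\left(H,P \right)} = 6 \left(P + \frac{1}{2 \left(-225 + H\right)}\right) = \frac{3}{-225 + H} + 6 P$)
$- 145 I{\left(17,38 \right)} = - 145 \frac{3 \left(1 + 2 \cdot 38 \left(-225 + 17\right)\right)}{-225 + 17} = - 145 \frac{3 \left(1 + 2 \cdot 38 \left(-208\right)\right)}{-208} = - 145 \cdot 3 \left(- \frac{1}{208}\right) \left(1 - 15808\right) = - 145 \cdot 3 \left(- \frac{1}{208}\right) \left(-15807\right) = \left(-145\right) \frac{47421}{208} = - \frac{6876045}{208}$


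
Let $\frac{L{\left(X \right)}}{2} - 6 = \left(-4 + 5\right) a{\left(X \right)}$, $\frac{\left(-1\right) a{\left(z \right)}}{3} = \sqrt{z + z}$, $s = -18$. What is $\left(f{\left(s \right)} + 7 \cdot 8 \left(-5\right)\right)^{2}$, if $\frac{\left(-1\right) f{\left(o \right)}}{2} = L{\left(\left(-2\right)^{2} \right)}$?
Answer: $93568 - 14592 \sqrt{2} \approx 72932.0$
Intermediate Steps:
$a{\left(z \right)} = - 3 \sqrt{2} \sqrt{z}$ ($a{\left(z \right)} = - 3 \sqrt{z + z} = - 3 \sqrt{2 z} = - 3 \sqrt{2} \sqrt{z}$)
$L{\left(X \right)} = 12 - 6 \sqrt{2} \sqrt{X}$ ($L{\left(X \right)} = 12 + 2 \left(-4 + 5\right) \left(- 3 \sqrt{2} \sqrt{X}\right) = 12 + 2 \cdot 1 \left(- 3 \sqrt{2} \sqrt{X}\right) = 12 + 2 \left(- 3 \sqrt{2} \sqrt{X}\right) = 12 - 6 \sqrt{2} \sqrt{X}$)
$f{\left(o \right)} = -24 + 24 \sqrt{2}$ ($f{\left(o \right)} = - 2 \left(12 - 6 \sqrt{2} \sqrt{\left(-2\right)^{2}}\right) = - 2 \left(12 - 6 \sqrt{2} \sqrt{4}\right) = - 2 \left(12 - 6 \sqrt{2} \cdot 2\right) = - 2 \left(12 - 12 \sqrt{2}\right) = -24 + 24 \sqrt{2}$)
$\left(f{\left(s \right)} + 7 \cdot 8 \left(-5\right)\right)^{2} = \left(\left(-24 + 24 \sqrt{2}\right) + 7 \cdot 8 \left(-5\right)\right)^{2} = \left(\left(-24 + 24 \sqrt{2}\right) + 56 \left(-5\right)\right)^{2} = \left(\left(-24 + 24 \sqrt{2}\right) - 280\right)^{2} = \left(-304 + 24 \sqrt{2}\right)^{2}$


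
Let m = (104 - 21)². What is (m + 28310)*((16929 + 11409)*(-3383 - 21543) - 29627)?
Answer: -24863961665385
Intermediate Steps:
m = 6889 (m = 83² = 6889)
(m + 28310)*((16929 + 11409)*(-3383 - 21543) - 29627) = (6889 + 28310)*((16929 + 11409)*(-3383 - 21543) - 29627) = 35199*(28338*(-24926) - 29627) = 35199*(-706352988 - 29627) = 35199*(-706382615) = -24863961665385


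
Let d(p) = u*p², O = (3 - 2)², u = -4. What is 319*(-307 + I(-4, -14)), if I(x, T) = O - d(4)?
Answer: -77198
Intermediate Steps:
O = 1 (O = 1² = 1)
d(p) = -4*p²
I(x, T) = 65 (I(x, T) = 1 - (-4)*4² = 1 - (-4)*16 = 1 - 1*(-64) = 1 + 64 = 65)
319*(-307 + I(-4, -14)) = 319*(-307 + 65) = 319*(-242) = -77198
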